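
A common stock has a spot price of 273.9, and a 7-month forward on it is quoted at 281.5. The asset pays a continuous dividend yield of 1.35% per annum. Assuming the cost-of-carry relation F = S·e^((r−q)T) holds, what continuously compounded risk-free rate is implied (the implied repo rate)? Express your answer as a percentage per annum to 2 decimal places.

6.04%

From F = S·e^((r−q)T): (r − q) = ln(F/S)/T
ln(281.5/273.9) = ln(1.027747) = 0.027369
(r − q) = 0.027369 / (7/12) = 0.046918
r = ln(F/S)/T + q = 0.046918 + 0.0135 = 0.060418
r = 6.04%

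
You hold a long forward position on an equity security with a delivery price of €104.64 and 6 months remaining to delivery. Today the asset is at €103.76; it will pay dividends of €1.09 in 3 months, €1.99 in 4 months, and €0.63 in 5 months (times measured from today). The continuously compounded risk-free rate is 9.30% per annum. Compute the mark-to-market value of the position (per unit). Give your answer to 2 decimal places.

€0.27

PV(remaining dividends) I = 1.09·e^(−0.0930·3/12) + 1.99·e^(−0.0930·4/12) + 0.63·e^(−0.0930·5/12) = 3.6003
Current forward F = (S − I)·e^(rT) = (103.76 − 3.6003)·e^(0.0930·6/12) = 100.1597 × 1.047598 = 104.9271
Value (long) = (F − K)·e^(−rT) = (104.9271 − 104.64) × 0.954565 = 0.2741
Value = €0.27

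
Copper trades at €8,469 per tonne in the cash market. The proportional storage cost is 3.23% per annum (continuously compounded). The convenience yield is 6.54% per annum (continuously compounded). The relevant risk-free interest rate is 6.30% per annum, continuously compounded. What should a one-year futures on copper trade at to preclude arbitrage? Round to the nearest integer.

€8,726 per tonne

Net carry = r + u − y = 0.0630 + 0.0323 − 0.0654 = 0.0299
F = S·e^((r+u−y)T) = 8469 · e^(0.0299 × 12/12) = 8469 · e^0.029900
= 8469 × 1.030351 = €8,726 per tonne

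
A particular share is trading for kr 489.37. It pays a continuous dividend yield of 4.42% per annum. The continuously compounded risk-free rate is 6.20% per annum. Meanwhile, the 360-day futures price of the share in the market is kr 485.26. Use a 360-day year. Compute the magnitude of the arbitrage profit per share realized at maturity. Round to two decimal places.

Fair futures: F* = S·e^(carry·T), with carry = (r − q) = 0.0620 − 0.0442 = 0.0178
F* = 489.37 · e^(0.0178 × 360/360) = 489.37 · e^0.017800 = 489.37 × 1.017959 = kr 498.1586
Market kr 485.26 < fair kr 498.1586: forward underpriced → reverse cash-and-carry (short spot, go long the forward).
At maturity, profit = |F_mkt − F*| = |485.26 − 498.1586| = kr 12.90 per share

kr 12.90 per share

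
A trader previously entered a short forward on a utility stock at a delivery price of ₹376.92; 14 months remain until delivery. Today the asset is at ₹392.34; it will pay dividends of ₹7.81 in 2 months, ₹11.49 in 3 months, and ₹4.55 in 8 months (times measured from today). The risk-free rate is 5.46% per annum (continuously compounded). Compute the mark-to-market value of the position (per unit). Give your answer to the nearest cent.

PV(remaining dividends) I = 7.81·e^(−0.0546·2/12) + 11.49·e^(−0.0546·3/12) + 4.55·e^(−0.0546·8/12) = 23.4608
Current forward F = (S − I)·e^(rT) = (392.34 − 23.4608)·e^(0.0546·14/12) = 368.8792 × 1.065773 = 393.1415
Value (long) = (F − K)·e^(−rT) = (393.1415 − 376.92) × 0.938286 = 15.2204
Short position value = −(long value) = -₹15.22

-₹15.22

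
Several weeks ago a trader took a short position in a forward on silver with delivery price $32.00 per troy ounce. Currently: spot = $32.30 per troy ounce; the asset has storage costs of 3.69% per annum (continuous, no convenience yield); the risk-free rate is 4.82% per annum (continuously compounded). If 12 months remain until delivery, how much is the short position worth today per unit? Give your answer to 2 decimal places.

-$3.02 per troy ounce

Current fair forward for the remaining 12 months: F = S·e^((r + u)·T), (r + u) = 0.0482 + 0.0369 = 0.0851
F = 32.30 · e^(0.0851 × 12/12) = 32.30 × 1.088826 = 35.1691
Value of long forward = (F − K)·e^(−rT) = (35.1691 − 32.00) · e^(−0.0482·12/12)
= 3.1691 × 0.952943 = 3.02
Short position value = −(long value) = -$3.02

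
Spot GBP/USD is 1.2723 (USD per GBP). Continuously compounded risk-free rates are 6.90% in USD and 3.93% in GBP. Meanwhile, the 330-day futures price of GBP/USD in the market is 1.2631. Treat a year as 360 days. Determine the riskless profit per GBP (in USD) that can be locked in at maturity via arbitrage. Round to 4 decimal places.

Fair futures: F* = S·e^(carry·T), with carry = (r_USD − r_GBP) = 0.0690 − 0.0393 = 0.0297
F* = 1.2723 · e^(0.0297 × 330/360) = 1.2723 · e^0.027225 = 1.2723 × 1.027599 = 1.3074
Market 1.2631 < fair 1.3074: forward underpriced → reverse cash-and-carry (short spot, go long the forward).
At maturity, profit = |F_mkt − F*| = |1.2631 − 1.3074| = 0.0443 per GBP (in USD)

0.0443 per GBP (in USD)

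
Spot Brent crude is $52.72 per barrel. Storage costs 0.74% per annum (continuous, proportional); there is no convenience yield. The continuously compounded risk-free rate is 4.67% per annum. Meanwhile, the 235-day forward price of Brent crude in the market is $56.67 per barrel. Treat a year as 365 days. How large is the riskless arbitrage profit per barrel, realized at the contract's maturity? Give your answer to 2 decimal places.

$2.08 per barrel

Fair forward: F* = S·e^(carry·T), with carry = (r + u) = 0.0467 + 0.0074 = 0.0541
F* = 52.72 · e^(0.0541 × 235/365) = 52.72 · e^0.034832 = 52.72 × 1.035446 = $54.5887
Market $56.67 > fair $54.5887: forward overpriced → cash-and-carry (buy spot, short the forward).
At maturity, profit = |F_mkt − F*| = |56.67 − 54.5887| = $2.08 per barrel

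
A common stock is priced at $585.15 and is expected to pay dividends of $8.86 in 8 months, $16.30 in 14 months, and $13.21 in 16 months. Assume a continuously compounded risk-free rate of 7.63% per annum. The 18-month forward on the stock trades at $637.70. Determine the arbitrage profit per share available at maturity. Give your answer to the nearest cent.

$21.14 per share

PV(dividends) I = 8.86·e^(−0.0763·8/12) + 16.30·e^(−0.0763·14/12) + 13.21·e^(−0.0763·16/12) = 35.2645
Fair forward F* = (S − I)·e^(rT) = (585.15 − 35.2645)·e^0.114450 = 549.8855 × 1.121257 = 616.5630
Market $637.70 > fair 616.5630: forward overpriced → cash-and-carry (borrow at r, buy the stock and collect the dividends, short the forward).
Profit at T = |F_mkt − F*| = |637.70 − 616.5630| = $21.14 per share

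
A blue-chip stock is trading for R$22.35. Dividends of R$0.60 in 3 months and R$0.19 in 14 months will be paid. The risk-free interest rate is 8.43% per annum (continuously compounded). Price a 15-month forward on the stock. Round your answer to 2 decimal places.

PV(dividends) I = 0.60·e^(−0.0843·3/12) + 0.19·e^(−0.0843·14/12)
I = 0.5875 + 0.1722 = 0.7597
F = (S − I)·e^(rT) = (22.35 − 0.7597) · e^(0.0843·15/12)
= 21.5903 · e^0.105375 = 21.5903 × 1.111127 = R$23.99

R$23.99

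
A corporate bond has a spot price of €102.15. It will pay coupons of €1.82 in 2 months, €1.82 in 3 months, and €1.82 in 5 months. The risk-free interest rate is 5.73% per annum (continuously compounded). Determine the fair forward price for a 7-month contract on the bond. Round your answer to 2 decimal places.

PV(coupons) I = 1.82·e^(−0.0573·2/12) + 1.82·e^(−0.0573·3/12) + 1.82·e^(−0.0573·5/12)
I = 1.8027 + 1.7941 + 1.7771 = 5.3739
F = (S − I)·e^(rT) = (102.15 − 5.3739) · e^(0.0573·7/12)
= 96.7761 · e^0.033425 = 96.7761 × 1.033990 = €100.07

€100.07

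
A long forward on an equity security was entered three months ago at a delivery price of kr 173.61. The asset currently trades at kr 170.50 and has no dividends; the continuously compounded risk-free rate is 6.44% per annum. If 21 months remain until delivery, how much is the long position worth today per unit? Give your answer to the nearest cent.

kr 15.39

Current fair forward for the remaining 21 months: F = S·e^(r·T), r = 0.0644
F = 170.50 · e^(0.0644 × 21/12) = 170.50 × 1.119296 = 190.8400
Value of long forward = (F − K)·e^(−rT) = (190.8400 − 173.61) · e^(−0.0644·21/12)
= 17.2300 × 0.893419 = 15.39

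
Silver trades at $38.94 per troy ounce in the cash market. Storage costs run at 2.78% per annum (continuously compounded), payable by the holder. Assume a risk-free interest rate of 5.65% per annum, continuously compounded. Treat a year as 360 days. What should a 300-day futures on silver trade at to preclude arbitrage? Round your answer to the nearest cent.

$41.77 per troy ounce

Net carry = r + u − y = 0.0565 + 0.0278 − 0.0000 = 0.0843
F = S·e^((r+u−y)T) = 38.94 · e^(0.0843 × 300/360) = 38.94 · e^0.070250
= 38.94 × 1.072776 = $41.77 per troy ounce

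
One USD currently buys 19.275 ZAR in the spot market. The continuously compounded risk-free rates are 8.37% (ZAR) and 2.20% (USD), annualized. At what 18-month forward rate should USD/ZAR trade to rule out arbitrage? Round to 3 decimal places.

F = S·e^((r_ZAR − r_USD)T) = 19.275 · e^((0.0837 − 0.0220) × 18/12)
= 19.275 · e^0.092550 = 19.275 × 1.096968
F = 21.144 ZAR per USD

21.144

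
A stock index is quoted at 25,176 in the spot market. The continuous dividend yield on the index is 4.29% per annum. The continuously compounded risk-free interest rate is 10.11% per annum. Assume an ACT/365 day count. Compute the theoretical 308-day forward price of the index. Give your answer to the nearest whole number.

26,443

F = S·e^((r − q)T) = 25176 · e^((0.1011 − 0.0429) × 308/365)
= 25176 · e^0.049111 = 25176 × 1.050337
F = 26,443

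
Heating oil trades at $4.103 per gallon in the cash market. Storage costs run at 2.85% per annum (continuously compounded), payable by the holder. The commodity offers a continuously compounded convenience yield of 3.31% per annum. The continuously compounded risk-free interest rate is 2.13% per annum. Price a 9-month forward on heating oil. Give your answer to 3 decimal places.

$4.155 per gallon

Net carry = r + u − y = 0.0213 + 0.0285 − 0.0331 = 0.0167
F = S·e^((r+u−y)T) = 4.103 · e^(0.0167 × 9/12) = 4.103 · e^0.012525
= 4.103 × 1.012604 = $4.155 per gallon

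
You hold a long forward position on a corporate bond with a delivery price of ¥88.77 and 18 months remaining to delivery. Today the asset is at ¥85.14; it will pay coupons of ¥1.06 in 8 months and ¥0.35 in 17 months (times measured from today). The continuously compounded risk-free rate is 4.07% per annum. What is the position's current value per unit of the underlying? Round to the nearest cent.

¥0.27

PV(remaining coupons) I = 1.06·e^(−0.0407·8/12) + 0.35·e^(−0.0407·17/12) = 1.3620
Current forward F = (S − I)·e^(rT) = (85.14 − 1.3620)·e^(0.0407·18/12) = 83.7780 × 1.062952 = 89.0520
Value (long) = (F − K)·e^(−rT) = (89.0520 − 88.77) × 0.940776 = 0.2653
Value = ¥0.27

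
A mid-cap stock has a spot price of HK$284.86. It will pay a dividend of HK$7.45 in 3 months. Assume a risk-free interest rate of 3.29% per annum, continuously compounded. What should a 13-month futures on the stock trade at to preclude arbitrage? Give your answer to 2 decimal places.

PV(dividends) I = 7.45·e^(−0.0329·3/12)
I = 7.3890
F = (S − I)·e^(rT) = (284.86 − 7.3890) · e^(0.0329·13/12)
= 277.4710 · e^0.035642 = 277.4710 × 1.036285 = HK$287.54

HK$287.54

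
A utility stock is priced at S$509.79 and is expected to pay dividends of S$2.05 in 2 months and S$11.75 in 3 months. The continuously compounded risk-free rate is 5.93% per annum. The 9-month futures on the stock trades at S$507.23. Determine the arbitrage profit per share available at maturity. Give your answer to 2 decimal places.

PV(dividends) I = 2.05·e^(−0.0593·2/12) + 11.75·e^(−0.0593·3/12) = 13.6069
Fair futures F* = (S − I)·e^(rT) = (509.79 − 13.6069)·e^0.044475 = 496.1831 × 1.045479 = 518.7490
Market S$507.23 < fair 518.7490: forward underpriced → reverse cash-and-carry (short the stock, invest proceeds at r, pay the dividends, go long the forward).
Profit at T = |F_mkt − F*| = |507.23 − 518.7490| = S$11.52 per share

S$11.52 per share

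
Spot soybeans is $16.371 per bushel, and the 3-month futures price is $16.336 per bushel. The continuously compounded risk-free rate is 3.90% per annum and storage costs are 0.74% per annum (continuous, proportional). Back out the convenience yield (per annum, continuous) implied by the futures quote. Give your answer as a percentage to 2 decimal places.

5.50%

F = S·e^((r+u−y)T) ⇒ (r+u−y) = ln(F/S)/T
ln(16.336/16.371) = -0.002140; /T ⇒ -0.008560
y = r + u − ln(F/S)/T = 0.0390 + 0.0074 + 0.008560 = 0.054960
y = 5.50%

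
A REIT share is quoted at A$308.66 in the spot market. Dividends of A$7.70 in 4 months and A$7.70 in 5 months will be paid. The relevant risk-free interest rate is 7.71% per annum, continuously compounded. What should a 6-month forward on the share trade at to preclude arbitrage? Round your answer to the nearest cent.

PV(dividends) I = 7.70·e^(−0.0771·4/12) + 7.70·e^(−0.0771·5/12)
I = 7.5046 + 7.4566 = 14.9612
F = (S − I)·e^(rT) = (308.66 − 14.9612) · e^(0.0771·6/12)
= 293.6988 · e^0.038550 = 293.6988 × 1.039303 = A$305.24

A$305.24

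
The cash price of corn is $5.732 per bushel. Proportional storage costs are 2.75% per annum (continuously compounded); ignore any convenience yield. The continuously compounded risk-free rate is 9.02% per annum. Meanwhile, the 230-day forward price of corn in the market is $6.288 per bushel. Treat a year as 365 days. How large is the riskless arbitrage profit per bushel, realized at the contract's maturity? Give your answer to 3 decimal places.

Fair forward: F* = S·e^(carry·T), with carry = (r + u) = 0.0902 + 0.0275 = 0.1177
F* = 5.732 · e^(0.1177 × 230/365) = 5.732 · e^0.074167 = 5.732 × 1.076987 = $6.1733
Market $6.288 > fair $6.1733: forward overpriced → cash-and-carry (buy spot, short the forward).
At maturity, profit = |F_mkt − F*| = |6.288 − 6.1733| = $0.115 per bushel

$0.115 per bushel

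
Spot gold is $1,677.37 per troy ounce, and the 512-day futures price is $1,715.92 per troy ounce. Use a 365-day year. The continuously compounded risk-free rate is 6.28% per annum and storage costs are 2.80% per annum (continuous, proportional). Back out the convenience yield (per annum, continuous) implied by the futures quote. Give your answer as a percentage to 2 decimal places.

F = S·e^((r+u−y)T) ⇒ (r+u−y) = ln(F/S)/T
ln(1715.92/1677.37) = 0.022722; /T ⇒ 0.016198
y = r + u − ln(F/S)/T = 0.0628 + 0.0280 − 0.016198 = 0.074602
y = 7.46%

7.46%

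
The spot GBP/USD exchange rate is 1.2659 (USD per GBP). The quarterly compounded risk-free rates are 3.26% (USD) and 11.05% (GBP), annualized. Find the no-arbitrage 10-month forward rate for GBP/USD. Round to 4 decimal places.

By covered interest parity, F = S · (1+r_USD/4)^(4T) / (1+r_GBP/4)^(4T)
= 1.2659 × 1.027426 / 1.095088 = 1.2659 × 0.938213
F = 1.1877 USD per GBP

1.1877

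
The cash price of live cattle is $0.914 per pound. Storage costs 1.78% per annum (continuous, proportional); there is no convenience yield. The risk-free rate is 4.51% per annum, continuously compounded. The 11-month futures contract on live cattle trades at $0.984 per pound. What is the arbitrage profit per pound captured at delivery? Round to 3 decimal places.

Fair futures: F* = S·e^(carry·T), with carry = (r + u) = 0.0451 + 0.0178 = 0.0629
F* = 0.914 · e^(0.0629 × 11/12) = 0.914 · e^0.057658 = 0.914 × 1.059353 = $0.9682
Market $0.984 > fair $0.9682: forward overpriced → cash-and-carry (buy spot, short the forward).
At maturity, profit = |F_mkt − F*| = |0.984 − 0.9682| = $0.016 per pound

$0.016 per pound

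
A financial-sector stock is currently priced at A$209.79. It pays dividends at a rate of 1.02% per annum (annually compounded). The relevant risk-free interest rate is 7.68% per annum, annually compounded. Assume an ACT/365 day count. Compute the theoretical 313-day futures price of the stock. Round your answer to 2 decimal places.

A$221.60

F = S · (1+r)^T / (1+q)^T
= 209.79 × 1.065508 / 1.008741 = 209.79 × 1.056275
F = A$221.60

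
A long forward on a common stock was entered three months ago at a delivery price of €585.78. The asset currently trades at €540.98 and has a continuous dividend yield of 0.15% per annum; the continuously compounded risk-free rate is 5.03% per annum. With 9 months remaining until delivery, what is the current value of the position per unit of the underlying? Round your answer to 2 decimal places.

Current fair forward for the remaining 9 months: F = S·e^((r − q)·T), (r − q) = 0.0503 − 0.0015 = 0.0488
F = 540.98 · e^(0.0488 × 9/12) = 540.98 × 1.037278 = 561.1467
Value of long forward = (F − K)·e^(−rT) = (561.1467 − 585.78) · e^(−0.0503·9/12)
= -24.6333 × 0.962978 = -23.72

-€23.72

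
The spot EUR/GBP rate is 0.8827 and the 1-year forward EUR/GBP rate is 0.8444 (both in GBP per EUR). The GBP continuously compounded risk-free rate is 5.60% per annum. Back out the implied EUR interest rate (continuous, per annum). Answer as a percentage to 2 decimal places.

F = S·e^((r_GBP − r_EUR)T) ⇒ r_EUR = r_GBP − ln(F/S)/T
ln(0.8444/0.8827) = -0.044359; /(1) = -0.044359
r_EUR = 0.0560 + 0.044359 = 0.100359
r_EUR = 10.04%

10.04%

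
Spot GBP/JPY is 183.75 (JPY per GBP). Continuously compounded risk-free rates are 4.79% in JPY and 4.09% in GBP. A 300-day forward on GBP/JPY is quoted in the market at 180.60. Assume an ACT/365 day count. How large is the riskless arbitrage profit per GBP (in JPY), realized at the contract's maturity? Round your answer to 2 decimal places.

Fair forward: F* = S·e^(carry·T), with carry = (r_JPY − r_GBP) = 0.0479 − 0.0409 = 0.0070
F* = 183.75 · e^(0.0070 × 300/365) = 183.75 · e^0.005753 = 183.75 × 1.005770 = 184.8102
Market 180.60 < fair 184.8102: forward underpriced → reverse cash-and-carry (short spot, go long the forward).
At maturity, profit = |F_mkt − F*| = |180.60 − 184.8102| = 4.21 per GBP (in JPY)

4.21 per GBP (in JPY)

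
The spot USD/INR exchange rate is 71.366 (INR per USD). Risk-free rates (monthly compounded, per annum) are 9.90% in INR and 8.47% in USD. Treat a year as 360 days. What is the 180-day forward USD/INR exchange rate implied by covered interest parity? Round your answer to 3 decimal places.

By covered interest parity, F = S · (1+r_INR/12)^(12T) / (1+r_USD/12)^(12T)
= 71.366 × 1.050532 / 1.043104 = 71.366 × 1.007121
F = 71.874 INR per USD

71.874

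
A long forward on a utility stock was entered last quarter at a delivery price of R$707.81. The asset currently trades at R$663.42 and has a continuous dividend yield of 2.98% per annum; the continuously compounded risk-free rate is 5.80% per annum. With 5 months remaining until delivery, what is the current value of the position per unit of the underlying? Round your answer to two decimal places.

Current fair forward for the remaining 5 months: F = S·e^((r − q)·T), (r − q) = 0.0580 − 0.0298 = 0.0282
F = 663.42 · e^(0.0282 × 5/12) = 663.42 × 1.011819 = 671.2610
Value of long forward = (F − K)·e^(−rT) = (671.2610 − 707.81) · e^(−0.0580·5/12)
= -36.5490 × 0.976123 = -35.68

-R$35.68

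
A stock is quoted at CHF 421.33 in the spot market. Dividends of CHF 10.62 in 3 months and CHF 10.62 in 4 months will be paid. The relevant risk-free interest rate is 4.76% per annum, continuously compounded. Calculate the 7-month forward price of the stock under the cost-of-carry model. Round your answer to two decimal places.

PV(dividends) I = 10.62·e^(−0.0476·3/12) + 10.62·e^(−0.0476·4/12)
I = 10.4944 + 10.4528 = 20.9472
F = (S − I)·e^(rT) = (421.33 − 20.9472) · e^(0.0476·7/12)
= 400.3828 · e^0.027767 = 400.3828 × 1.028156 = CHF 411.66

CHF 411.66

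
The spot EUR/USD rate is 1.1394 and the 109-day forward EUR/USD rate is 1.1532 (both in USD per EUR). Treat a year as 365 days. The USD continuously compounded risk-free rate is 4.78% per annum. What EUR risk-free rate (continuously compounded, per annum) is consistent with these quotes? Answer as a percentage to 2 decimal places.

F = S·e^((r_USD − r_EUR)T) ⇒ r_EUR = r_USD − ln(F/S)/T
ln(1.1532/1.1394) = 0.012039; /(109/365) = 0.040314
r_EUR = 0.0478 − 0.040314 = 0.007486
r_EUR = 0.75%

0.75%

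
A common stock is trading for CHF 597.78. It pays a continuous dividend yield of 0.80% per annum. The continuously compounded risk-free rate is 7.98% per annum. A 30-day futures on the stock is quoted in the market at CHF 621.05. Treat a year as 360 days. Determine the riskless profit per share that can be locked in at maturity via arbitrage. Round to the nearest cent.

CHF 19.68 per share

Fair futures: F* = S·e^(carry·T), with carry = (r − q) = 0.0798 − 0.0080 = 0.0718
F* = 597.78 · e^(0.0718 × 30/360) = 597.78 · e^0.005983 = 597.78 × 1.006001 = CHF 601.3673
Market CHF 621.05 > fair CHF 601.3673: forward overpriced → cash-and-carry (buy spot, short the forward).
At maturity, profit = |F_mkt − F*| = |621.05 − 601.3673| = CHF 19.68 per share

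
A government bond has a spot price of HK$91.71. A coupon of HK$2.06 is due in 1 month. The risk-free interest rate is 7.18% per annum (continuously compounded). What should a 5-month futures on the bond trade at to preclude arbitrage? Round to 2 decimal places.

PV(coupons) I = 2.06·e^(−0.0718·1/12)
I = 2.0477
F = (S − I)·e^(rT) = (91.71 − 2.0477) · e^(0.0718·5/12)
= 89.6623 · e^0.029917 = 89.6623 × 1.030369 = HK$92.39

HK$92.39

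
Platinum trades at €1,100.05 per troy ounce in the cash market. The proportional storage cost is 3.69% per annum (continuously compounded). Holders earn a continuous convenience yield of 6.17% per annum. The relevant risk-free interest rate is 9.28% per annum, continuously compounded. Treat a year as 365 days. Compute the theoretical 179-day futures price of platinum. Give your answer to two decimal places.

€1,137.35 per troy ounce

Net carry = r + u − y = 0.0928 + 0.0369 − 0.0617 = 0.0680
F = S·e^((r+u−y)T) = 1100.05 · e^(0.0680 × 179/365) = 1100.05 · e^0.03334795
= 1100.05 × 1.03391023 = €1,137.35 per troy ounce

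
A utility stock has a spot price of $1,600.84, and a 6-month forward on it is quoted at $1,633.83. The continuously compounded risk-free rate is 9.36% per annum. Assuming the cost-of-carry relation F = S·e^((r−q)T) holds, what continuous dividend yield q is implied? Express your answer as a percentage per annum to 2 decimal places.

From F = S·e^((r−q)T): (r − q) = ln(F/S)/T
ln(1633.83/1600.84) = ln(1.020608) = 0.020399
(r − q) = 0.020399 / (6/12) = 0.040798
q = r − ln(F/S)/T = 0.0936 − 0.040798 = 0.052802
q = 5.28%

5.28%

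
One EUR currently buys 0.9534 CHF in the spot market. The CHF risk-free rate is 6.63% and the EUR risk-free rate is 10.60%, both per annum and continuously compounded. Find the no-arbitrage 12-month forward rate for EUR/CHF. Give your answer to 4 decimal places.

F = S·e^((r_CHF − r_EUR)T) = 0.9534 · e^((0.0663 − 0.1060) × 12/12)
= 0.9534 · e^-0.039700 = 0.9534 × 0.961078
F = 0.9163 CHF per EUR

0.9163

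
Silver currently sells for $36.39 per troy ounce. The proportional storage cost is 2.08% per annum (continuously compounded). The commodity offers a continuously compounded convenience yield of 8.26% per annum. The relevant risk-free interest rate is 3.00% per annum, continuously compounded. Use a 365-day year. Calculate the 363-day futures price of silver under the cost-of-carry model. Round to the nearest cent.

$35.26 per troy ounce

Net carry = r + u − y = 0.0300 + 0.0208 − 0.0826 = -0.0318
F = S·e^((r+u−y)T) = 36.39 · e^(-0.0318 × 363/365) = 36.39 · e^-0.031626
= 36.39 × 0.968869 = $35.26 per troy ounce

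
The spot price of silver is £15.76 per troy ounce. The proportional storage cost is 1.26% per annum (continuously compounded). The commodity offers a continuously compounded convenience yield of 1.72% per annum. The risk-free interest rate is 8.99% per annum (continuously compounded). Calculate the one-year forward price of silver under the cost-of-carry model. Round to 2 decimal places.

£17.16 per troy ounce

Net carry = r + u − y = 0.0899 + 0.0126 − 0.0172 = 0.0853
F = S·e^((r+u−y)T) = 15.76 · e^(0.0853 × 12/12) = 15.76 · e^0.085300
= 15.76 × 1.089044 = £17.16 per troy ounce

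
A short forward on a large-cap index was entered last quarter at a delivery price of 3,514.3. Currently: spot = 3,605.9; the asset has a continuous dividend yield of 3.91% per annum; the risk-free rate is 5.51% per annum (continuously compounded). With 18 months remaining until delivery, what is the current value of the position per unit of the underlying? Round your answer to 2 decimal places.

-164.97

Current fair forward for the remaining 18 months: F = S·e^((r − q)·T), (r − q) = 0.0551 − 0.0391 = 0.0160
F = 3605.9 · e^(0.0160 × 18/12) = 3605.9 × 1.02429032 = 3693.4885
Value of long forward = (F − K)·e^(−rT) = (3693.4885 − 3514.3) · e^(−0.0551·18/12)
= 179.1885 × 0.92067333 = 164.97
Short position value = −(long value) = -164.97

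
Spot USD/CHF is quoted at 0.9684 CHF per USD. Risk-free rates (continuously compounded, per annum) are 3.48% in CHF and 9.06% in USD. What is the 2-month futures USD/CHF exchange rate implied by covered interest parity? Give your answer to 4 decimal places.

0.9594

F = S·e^((r_CHF − r_USD)T) = 0.9684 · e^((0.0348 − 0.0906) × 2/12)
= 0.9684 · e^-0.009300 = 0.9684 × 0.990743
F = 0.9594 CHF per USD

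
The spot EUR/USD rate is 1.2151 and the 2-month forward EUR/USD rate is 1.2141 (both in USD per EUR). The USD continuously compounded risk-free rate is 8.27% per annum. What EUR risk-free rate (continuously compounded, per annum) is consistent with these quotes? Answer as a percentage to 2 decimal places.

F = S·e^((r_USD − r_EUR)T) ⇒ r_EUR = r_USD − ln(F/S)/T
ln(1.2141/1.2151) = -0.000823; /(2/12) = -0.004938
r_EUR = 0.0827 + 0.004938 = 0.087638
r_EUR = 8.76%

8.76%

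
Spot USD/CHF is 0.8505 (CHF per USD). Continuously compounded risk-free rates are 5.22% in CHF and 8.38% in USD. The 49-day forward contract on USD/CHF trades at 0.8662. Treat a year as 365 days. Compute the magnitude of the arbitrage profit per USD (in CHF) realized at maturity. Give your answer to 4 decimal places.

Fair forward: F* = S·e^(carry·T), with carry = (r_CHF − r_USD) = 0.0522 − 0.0838 = -0.0316
F* = 0.8505 · e^(-0.0316 × 49/365) = 0.8505 · e^-0.004242 = 0.8505 × 0.995767 = 0.8469
Market 0.8662 > fair 0.8469: forward overpriced → cash-and-carry (buy spot, short the forward).
At maturity, profit = |F_mkt − F*| = |0.8662 − 0.8469| = 0.0193 per USD (in CHF)

0.0193 per USD (in CHF)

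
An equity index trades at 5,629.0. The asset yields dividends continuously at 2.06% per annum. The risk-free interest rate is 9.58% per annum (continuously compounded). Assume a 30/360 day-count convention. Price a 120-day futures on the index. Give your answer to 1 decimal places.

5,771.9

F = S·e^((r − q)T) = 5629.0 · e^((0.0958 − 0.0206) × 120/360)
= 5629.0 · e^0.025067 = 5629.0 × 1.025384
F = 5,771.9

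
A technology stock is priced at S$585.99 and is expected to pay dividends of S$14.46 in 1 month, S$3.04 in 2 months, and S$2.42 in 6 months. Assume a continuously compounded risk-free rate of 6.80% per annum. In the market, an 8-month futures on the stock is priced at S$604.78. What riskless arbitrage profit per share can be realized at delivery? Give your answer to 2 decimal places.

PV(dividends) I = 14.46·e^(−0.0680·1/12) + 3.04·e^(−0.0680·2/12) + 2.42·e^(−0.0680·6/12) = 19.7231
Fair futures F* = (S − I)·e^(rT) = (585.99 − 19.7231)·e^0.045333 = 566.2669 × 1.046376 = 592.5281
Market S$604.78 > fair 592.5281: forward overpriced → cash-and-carry (borrow at r, buy the stock and collect the dividends, short the forward).
Profit at T = |F_mkt − F*| = |604.78 − 592.5281| = S$12.25 per share

S$12.25 per share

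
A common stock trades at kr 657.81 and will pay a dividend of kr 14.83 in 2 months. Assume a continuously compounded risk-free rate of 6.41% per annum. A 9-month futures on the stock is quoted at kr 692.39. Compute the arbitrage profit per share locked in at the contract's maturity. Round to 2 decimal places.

kr 17.58 per share

PV(dividends) I = 14.83·e^(−0.0641·2/12) = 14.6724
Fair futures F* = (S − I)·e^(rT) = (657.81 − 14.6724)·e^0.048075 = 643.1376 × 1.049249 = 674.8115
Market kr 692.39 > fair 674.8115: forward overpriced → cash-and-carry (borrow at r, buy the stock and collect the dividends, short the forward).
Profit at T = |F_mkt − F*| = |692.39 − 674.8115| = kr 17.58 per share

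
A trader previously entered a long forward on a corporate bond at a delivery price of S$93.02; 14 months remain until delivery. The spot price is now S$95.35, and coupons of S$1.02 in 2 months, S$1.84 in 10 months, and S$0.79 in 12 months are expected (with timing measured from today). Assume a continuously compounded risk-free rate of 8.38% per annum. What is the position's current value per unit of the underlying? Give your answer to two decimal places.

S$7.55

PV(remaining coupons) I = 1.02·e^(−0.0838·2/12) + 1.84·e^(−0.0838·10/12) + 0.79·e^(−0.0838·12/12) = 3.4482
Current forward F = (S − I)·e^(rT) = (95.35 − 3.4482)·e^(0.0838·14/12) = 91.9018 × 1.102705 = 101.3406
Value (long) = (F − K)·e^(−rT) = (101.3406 − 93.02) × 0.906860 = 7.5456
Value = S$7.55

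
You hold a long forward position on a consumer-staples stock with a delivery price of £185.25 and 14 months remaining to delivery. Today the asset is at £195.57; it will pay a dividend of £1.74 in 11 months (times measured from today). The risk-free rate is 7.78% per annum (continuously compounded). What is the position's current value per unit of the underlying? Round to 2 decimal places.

PV(remaining dividends) I = 1.74·e^(−0.0778·11/12) = 1.6202
Current forward F = (S − I)·e^(rT) = (195.57 − 1.6202)·e^(0.0778·14/12) = 193.9498 × 1.095013 = 212.3776
Value (long) = (F − K)·e^(−rT) = (212.3776 − 185.25) × 0.913231 = 24.7738
Value = £24.77

£24.77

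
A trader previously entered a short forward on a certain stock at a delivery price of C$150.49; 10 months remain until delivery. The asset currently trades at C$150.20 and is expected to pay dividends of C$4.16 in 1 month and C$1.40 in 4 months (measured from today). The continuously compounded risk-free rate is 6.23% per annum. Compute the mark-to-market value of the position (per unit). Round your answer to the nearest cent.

PV(remaining dividends) I = 4.16·e^(−0.0623·1/12) + 1.40·e^(−0.0623·4/12) = 5.5097
Current forward F = (S − I)·e^(rT) = (150.20 − 5.5097)·e^(0.0623·10/12) = 144.6903 × 1.053288 = 152.4006
Value (long) = (F − K)·e^(−rT) = (152.4006 − 150.49) × 0.949408 = 1.8139
Short position value = −(long value) = -C$1.81

-C$1.81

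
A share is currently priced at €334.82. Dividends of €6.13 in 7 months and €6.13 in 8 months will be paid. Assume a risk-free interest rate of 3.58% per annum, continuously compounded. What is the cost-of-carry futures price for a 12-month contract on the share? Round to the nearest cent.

PV(dividends) I = 6.13·e^(−0.0358·7/12) + 6.13·e^(−0.0358·8/12)
I = 6.0033 + 5.9854 = 11.9887
F = (S − I)·e^(rT) = (334.82 − 11.9887) · e^(0.0358·12/12)
= 322.8313 · e^0.035800 = 322.8313 × 1.036449 = €334.60

€334.60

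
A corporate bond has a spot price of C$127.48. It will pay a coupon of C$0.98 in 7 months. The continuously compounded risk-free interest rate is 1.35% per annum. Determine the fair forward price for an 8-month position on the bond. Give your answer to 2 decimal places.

C$127.65

PV(coupons) I = 0.98·e^(−0.0135·7/12)
I = 0.9723
F = (S − I)·e^(rT) = (127.48 − 0.9723) · e^(0.0135·8/12)
= 126.5077 · e^0.009000 = 126.5077 × 1.009041 = C$127.65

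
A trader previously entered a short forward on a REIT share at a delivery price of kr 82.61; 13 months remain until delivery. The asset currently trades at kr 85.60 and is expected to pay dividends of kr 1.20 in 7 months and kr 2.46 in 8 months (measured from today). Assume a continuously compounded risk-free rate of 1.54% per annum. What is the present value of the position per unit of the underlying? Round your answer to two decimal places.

-kr 0.73

PV(remaining dividends) I = 1.20·e^(−0.0154·7/12) + 2.46·e^(−0.0154·8/12) = 3.6241
Current forward F = (S − I)·e^(rT) = (85.60 − 3.6241)·e^(0.0154·13/12) = 81.9759 × 1.016823 = 83.3550
Value (long) = (F − K)·e^(−rT) = (83.3550 − 82.61) × 0.983455 = 0.7327
Short position value = −(long value) = -kr 0.73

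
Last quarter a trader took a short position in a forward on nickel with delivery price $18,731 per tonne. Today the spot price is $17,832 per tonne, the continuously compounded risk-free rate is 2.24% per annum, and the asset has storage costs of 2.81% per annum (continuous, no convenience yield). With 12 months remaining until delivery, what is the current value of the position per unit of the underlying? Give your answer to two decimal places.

-$24.10 per tonne

Current fair forward for the remaining 12 months: F = S·e^((r + u)·T), (r + u) = 0.0224 + 0.0281 = 0.0505
F = 17832 · e^(0.0505 × 12/12) = 17832 × 1.05179686 = 18755.6416
Value of long forward = (F − K)·e^(−rT) = (18755.6416 − 18731) · e^(−0.0224·12/12)
= 24.6416 × 0.97784902 = 24.10
Short position value = −(long value) = -$24.10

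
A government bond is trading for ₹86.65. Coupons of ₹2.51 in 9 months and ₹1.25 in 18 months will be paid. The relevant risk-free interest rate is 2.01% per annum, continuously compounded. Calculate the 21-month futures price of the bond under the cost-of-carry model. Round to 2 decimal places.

PV(coupons) I = 2.51·e^(−0.0201·9/12) + 1.25·e^(−0.0201·18/12)
I = 2.4724 + 1.2129 = 3.6853
F = (S − I)·e^(rT) = (86.65 − 3.6853) · e^(0.0201·21/12)
= 82.9647 · e^0.035175 = 82.9647 × 1.035801 = ₹85.93

₹85.93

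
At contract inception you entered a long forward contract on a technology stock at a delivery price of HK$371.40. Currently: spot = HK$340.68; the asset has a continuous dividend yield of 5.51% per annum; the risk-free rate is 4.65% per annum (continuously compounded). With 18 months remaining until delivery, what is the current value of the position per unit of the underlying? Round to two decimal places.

Current fair forward for the remaining 18 months: F = S·e^((r − q)·T), (r − q) = 0.0465 − 0.0551 = -0.0086
F = 340.68 · e^(-0.0086 × 18/12) = 340.68 × 0.987183 = 336.3135
Value of long forward = (F − K)·e^(−rT) = (336.3135 − 371.40) · e^(−0.0465·18/12)
= -35.0865 × 0.932627 = -32.72

-HK$32.72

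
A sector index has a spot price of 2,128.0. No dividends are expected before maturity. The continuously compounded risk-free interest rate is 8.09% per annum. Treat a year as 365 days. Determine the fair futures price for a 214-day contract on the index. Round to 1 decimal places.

F = S·e^(rT) = 2128.0 · e^(0.0809 × 214/365)
= 2128.0 · e^0.047432 = 2128.0 × 1.048575
F = 2,231.4

2,231.4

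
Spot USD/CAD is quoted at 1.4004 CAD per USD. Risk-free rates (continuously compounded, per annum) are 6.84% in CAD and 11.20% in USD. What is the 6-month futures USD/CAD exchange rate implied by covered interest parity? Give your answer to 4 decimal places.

F = S·e^((r_CAD − r_USD)T) = 1.4004 · e^((0.0684 − 0.1120) × 6/12)
= 1.4004 · e^-0.021800 = 1.4004 × 0.978436
F = 1.3702 CAD per USD

1.3702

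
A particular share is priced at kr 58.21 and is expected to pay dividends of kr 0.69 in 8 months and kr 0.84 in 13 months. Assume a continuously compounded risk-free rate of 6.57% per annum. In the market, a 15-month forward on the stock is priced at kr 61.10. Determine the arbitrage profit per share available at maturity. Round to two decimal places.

PV(dividends) I = 0.69·e^(−0.0657·8/12) + 0.84·e^(−0.0657·13/12) = 1.4427
Fair forward F* = (S − I)·e^(rT) = (58.21 − 1.4427)·e^0.082125 = 56.7673 × 1.085592 = 61.6261
Market kr 61.10 < fair 61.6261: forward underpriced → reverse cash-and-carry (short the stock, invest proceeds at r, pay the dividends, go long the forward).
Profit at T = |F_mkt − F*| = |61.10 − 61.6261| = kr 0.53 per share

kr 0.53 per share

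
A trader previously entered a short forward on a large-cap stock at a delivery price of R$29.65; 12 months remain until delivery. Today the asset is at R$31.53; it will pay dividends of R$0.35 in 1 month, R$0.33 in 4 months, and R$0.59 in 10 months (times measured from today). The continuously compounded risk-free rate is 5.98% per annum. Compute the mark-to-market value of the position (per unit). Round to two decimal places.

PV(remaining dividends) I = 0.35·e^(−0.0598·1/12) + 0.33·e^(−0.0598·4/12) + 0.59·e^(−0.0598·10/12) = 1.2331
Current forward F = (S − I)·e^(rT) = (31.53 − 1.2331)·e^(0.0598·12/12) = 30.2969 × 1.061624 = 32.1639
Value (long) = (F − K)·e^(−rT) = (32.1639 − 29.65) × 0.941953 = 2.3680
Short position value = −(long value) = -R$2.37

-R$2.37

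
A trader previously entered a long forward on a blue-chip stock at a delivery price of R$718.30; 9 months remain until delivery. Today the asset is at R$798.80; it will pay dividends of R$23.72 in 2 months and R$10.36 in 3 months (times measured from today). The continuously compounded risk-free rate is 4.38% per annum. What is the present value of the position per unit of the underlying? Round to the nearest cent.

R$69.92

PV(remaining dividends) I = 23.72·e^(−0.0438·2/12) + 10.36·e^(−0.0438·3/12) = 33.7947
Current forward F = (S − I)·e^(rT) = (798.80 − 33.7947)·e^(0.0438·9/12) = 765.0053 × 1.033396 = 790.5534
Value (long) = (F − K)·e^(−rT) = (790.5534 − 718.30) × 0.967684 = 69.9185
Value = R$69.92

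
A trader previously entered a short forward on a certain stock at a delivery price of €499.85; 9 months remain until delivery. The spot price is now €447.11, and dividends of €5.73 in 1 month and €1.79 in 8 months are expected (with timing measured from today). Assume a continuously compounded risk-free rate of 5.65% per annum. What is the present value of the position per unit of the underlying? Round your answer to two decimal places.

€39.43

PV(remaining dividends) I = 5.73·e^(−0.0565·1/12) + 1.79·e^(−0.0565·8/12) = 7.4269
Current forward F = (S − I)·e^(rT) = (447.11 − 7.4269)·e^(0.0565·9/12) = 439.6831 × 1.043286 = 458.7152
Value (long) = (F − K)·e^(−rT) = (458.7152 − 499.85) × 0.958510 = -39.4281
Short position value = −(long value) = €39.43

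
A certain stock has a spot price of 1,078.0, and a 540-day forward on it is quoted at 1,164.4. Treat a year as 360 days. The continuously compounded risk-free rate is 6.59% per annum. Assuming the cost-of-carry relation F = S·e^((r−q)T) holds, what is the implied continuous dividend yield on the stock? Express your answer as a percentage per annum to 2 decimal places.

From F = S·e^((r−q)T): (r − q) = ln(F/S)/T
ln(1164.4/1078.0) = ln(1.080148) = 0.077098
(r − q) = 0.077098 / (540/360) = 0.051399
q = r − ln(F/S)/T = 0.0659 − 0.051399 = 0.014501
q = 1.45%

1.45%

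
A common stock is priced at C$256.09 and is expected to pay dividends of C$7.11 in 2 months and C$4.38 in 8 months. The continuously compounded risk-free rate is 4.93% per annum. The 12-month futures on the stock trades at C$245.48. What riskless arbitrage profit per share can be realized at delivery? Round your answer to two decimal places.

C$11.69 per share

PV(dividends) I = 7.11·e^(−0.0493·2/12) + 4.38·e^(−0.0493·8/12) = 11.2902
Fair futures F* = (S − I)·e^(rT) = (256.09 − 11.2902)·e^0.049300 = 244.7998 × 1.050535 = 257.1708
Market C$245.48 < fair 257.1708: forward underpriced → reverse cash-and-carry (short the stock, invest proceeds at r, pay the dividends, go long the forward).
Profit at T = |F_mkt − F*| = |245.48 − 257.1708| = C$11.69 per share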